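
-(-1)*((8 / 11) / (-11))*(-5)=40/121 = 0.33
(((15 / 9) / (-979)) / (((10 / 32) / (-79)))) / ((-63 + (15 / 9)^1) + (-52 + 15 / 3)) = -1264/318175 = 0.00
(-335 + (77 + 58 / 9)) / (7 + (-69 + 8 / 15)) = 5660/1383 = 4.09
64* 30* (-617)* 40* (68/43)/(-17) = 189542400/43 = 4407962.79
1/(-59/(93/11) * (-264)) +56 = 3198303/57112 = 56.00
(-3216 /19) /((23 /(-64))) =205824/437 = 470.99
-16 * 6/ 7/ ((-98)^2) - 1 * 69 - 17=-1445426/16807 = -86.00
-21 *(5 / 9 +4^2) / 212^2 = -1043/134832 = -0.01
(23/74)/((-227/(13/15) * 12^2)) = -299/36283680 = 0.00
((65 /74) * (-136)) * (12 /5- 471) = 2071212/37 = 55978.70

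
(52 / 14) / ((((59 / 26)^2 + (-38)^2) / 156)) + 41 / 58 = 440180023/397727750 = 1.11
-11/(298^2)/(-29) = 11/2575316 = 0.00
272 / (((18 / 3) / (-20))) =-2720/3 = -906.67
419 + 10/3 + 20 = 1327/3 = 442.33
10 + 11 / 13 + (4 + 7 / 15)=2986/195 = 15.31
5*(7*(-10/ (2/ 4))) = -700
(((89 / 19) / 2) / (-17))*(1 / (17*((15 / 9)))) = -267/54910 = 0.00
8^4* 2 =8192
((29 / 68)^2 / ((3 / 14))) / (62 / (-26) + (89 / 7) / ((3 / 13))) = 535717/33269680 = 0.02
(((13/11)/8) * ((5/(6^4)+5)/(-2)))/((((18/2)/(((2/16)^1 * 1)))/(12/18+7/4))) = -2444845/197074944 = -0.01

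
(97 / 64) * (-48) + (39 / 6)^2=-30.50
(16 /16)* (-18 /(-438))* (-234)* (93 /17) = -52.61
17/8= 2.12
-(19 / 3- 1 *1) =-16/3 = -5.33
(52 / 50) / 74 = 13/925 = 0.01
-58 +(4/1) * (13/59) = -3370/59 = -57.12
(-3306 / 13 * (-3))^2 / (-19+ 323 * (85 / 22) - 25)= 26716888/55263 = 483.45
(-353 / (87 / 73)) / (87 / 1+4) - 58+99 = 298828/7917 = 37.75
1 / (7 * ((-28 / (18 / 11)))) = -0.01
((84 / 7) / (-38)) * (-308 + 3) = 1830/19 = 96.32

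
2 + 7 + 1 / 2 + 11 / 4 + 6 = 73/4 = 18.25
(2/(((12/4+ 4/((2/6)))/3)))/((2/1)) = 1/5 = 0.20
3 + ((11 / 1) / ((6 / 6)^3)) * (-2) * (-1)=25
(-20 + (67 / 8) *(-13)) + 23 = -847/8 = -105.88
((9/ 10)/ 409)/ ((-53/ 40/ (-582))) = 20952/21677 = 0.97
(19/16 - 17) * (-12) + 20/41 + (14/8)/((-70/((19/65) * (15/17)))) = 68947453/362440 = 190.23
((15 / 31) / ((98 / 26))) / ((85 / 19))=741/25823 = 0.03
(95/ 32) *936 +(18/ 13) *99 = 2915.83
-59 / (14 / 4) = -118/7 = -16.86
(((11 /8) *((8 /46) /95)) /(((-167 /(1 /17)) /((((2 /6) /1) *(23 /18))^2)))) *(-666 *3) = 9361/29128140 = 0.00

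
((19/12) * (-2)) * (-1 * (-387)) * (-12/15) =4902/5 = 980.40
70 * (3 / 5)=42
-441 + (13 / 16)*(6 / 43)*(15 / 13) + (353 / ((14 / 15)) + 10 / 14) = -149153/2408 = -61.94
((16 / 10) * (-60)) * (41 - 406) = 35040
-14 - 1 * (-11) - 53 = -56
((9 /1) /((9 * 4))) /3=1/12 = 0.08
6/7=0.86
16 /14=8/7 = 1.14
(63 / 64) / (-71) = -63/4544 = -0.01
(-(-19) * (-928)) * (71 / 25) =-1251872/25 = -50074.88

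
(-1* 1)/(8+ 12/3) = -1/12 = -0.08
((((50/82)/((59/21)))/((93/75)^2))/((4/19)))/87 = 2078125/269660444 = 0.01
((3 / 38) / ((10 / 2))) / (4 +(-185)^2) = 3/6503510 = 0.00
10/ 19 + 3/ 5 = 107/95 = 1.13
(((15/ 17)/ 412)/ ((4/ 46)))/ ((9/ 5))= 575/42024 = 0.01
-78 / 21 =-26/7 = -3.71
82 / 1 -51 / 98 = 7985/98 = 81.48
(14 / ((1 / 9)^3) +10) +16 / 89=909240/89 = 10216.18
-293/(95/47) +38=-10161/95 = -106.96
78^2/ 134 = 3042/67 = 45.40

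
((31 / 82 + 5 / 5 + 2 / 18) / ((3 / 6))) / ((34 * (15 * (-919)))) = -1099/172946610 = 0.00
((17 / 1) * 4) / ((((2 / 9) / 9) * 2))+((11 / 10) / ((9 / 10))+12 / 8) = 24835/18 = 1379.72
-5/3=-1.67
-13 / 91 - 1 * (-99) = 692/7 = 98.86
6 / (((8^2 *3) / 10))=5/16 = 0.31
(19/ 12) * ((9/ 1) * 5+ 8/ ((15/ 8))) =14041/180 = 78.01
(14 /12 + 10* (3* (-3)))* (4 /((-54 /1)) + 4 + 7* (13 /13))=-157235/162 = -970.59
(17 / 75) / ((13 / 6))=0.10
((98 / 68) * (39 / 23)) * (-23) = -1911/34 = -56.21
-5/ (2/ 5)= -25/2 = -12.50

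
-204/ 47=-4.34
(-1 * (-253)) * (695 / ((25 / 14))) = 492338/5 = 98467.60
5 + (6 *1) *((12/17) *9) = 733/17 = 43.12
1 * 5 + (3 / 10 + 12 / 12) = 63/10 = 6.30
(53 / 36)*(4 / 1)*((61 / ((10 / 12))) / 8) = 3233/60 = 53.88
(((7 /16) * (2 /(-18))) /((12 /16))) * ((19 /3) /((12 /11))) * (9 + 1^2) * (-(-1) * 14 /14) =-7315/1944 = -3.76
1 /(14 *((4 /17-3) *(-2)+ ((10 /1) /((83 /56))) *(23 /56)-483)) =-1411/9377214 = 0.00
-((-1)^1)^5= 1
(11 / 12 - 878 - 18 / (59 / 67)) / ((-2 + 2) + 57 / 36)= -635447/1121 = -566.86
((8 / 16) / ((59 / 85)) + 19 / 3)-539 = -188309/354 = -531.95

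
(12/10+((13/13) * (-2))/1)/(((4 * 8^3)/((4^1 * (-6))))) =3/320 = 0.01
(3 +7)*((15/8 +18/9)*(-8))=-310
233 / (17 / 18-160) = -4194/2863 = -1.46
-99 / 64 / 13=-99/832 = -0.12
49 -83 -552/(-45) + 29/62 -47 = -63487/930 = -68.27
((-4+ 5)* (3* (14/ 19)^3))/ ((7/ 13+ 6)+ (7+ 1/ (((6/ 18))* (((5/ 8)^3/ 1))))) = 1672125/35982314 = 0.05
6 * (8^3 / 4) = 768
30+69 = 99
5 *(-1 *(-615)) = 3075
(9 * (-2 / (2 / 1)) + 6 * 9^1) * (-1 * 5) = -225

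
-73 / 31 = -2.35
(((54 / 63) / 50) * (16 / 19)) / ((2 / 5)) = 24/665 = 0.04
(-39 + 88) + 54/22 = 566/11 = 51.45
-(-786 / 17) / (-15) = -262/85 = -3.08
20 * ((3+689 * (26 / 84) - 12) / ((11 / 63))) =257370/11 = 23397.27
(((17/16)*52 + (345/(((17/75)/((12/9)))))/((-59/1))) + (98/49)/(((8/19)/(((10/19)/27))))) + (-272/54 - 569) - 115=-668.09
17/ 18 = 0.94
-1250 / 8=-625/4 = -156.25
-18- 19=-37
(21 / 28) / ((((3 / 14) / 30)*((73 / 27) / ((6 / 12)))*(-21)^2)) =45/1022 = 0.04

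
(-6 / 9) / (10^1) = -1/15 = -0.07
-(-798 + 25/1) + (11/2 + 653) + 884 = 2315.50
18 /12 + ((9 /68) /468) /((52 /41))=275849/183872 = 1.50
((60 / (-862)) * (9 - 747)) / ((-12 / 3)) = -12.84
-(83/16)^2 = -26.91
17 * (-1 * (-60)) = 1020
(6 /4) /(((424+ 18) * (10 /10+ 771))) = 3/682448 = 0.00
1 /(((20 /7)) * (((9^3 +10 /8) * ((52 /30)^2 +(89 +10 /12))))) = 630/122030617 = 0.00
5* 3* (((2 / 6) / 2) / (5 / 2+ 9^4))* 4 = 20/13127 = 0.00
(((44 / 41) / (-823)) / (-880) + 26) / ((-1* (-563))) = 17546361/379946180 = 0.05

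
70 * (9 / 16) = 315/8 = 39.38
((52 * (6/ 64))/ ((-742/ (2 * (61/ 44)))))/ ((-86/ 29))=68991/11230912 = 0.01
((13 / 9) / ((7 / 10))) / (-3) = -130/189 = -0.69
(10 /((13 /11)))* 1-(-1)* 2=10.46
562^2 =315844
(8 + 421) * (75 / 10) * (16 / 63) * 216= 1235520/7 = 176502.86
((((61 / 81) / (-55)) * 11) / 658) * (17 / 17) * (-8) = 244/133245 = 0.00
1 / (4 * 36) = 1/144 = 0.01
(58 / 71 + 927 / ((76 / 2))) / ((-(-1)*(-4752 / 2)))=-0.01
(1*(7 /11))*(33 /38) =21/38 = 0.55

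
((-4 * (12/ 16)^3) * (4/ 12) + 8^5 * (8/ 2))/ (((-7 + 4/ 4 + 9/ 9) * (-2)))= 2097143/160 = 13107.14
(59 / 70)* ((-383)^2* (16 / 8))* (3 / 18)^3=8654651/7560 = 1144.80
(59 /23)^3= 16.88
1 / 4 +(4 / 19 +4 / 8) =73/76 = 0.96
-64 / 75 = -0.85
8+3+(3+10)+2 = 26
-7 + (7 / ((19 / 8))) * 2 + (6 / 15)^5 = -65017/59375 = -1.10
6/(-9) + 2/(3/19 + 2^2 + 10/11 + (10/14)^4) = -1167857/4009926 = -0.29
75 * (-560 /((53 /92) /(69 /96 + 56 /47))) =-139267.26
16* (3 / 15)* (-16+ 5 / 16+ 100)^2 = 1819801/80 = 22747.51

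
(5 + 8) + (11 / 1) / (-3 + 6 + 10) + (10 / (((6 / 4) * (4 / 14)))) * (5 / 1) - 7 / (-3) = 1727/13 = 132.85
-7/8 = -0.88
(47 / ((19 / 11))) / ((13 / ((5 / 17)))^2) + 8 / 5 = 1.61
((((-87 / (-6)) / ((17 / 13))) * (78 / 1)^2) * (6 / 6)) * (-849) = -973662066/17 = -57274239.18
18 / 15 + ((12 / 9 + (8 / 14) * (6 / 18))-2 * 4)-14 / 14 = -659/105 = -6.28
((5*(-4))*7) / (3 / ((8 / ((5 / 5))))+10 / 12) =-3360/29 = -115.86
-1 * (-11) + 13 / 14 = 167/14 = 11.93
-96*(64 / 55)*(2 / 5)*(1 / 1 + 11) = -536.20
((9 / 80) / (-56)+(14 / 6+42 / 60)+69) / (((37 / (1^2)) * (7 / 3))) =0.83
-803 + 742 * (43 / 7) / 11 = -4275/11 = -388.64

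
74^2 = 5476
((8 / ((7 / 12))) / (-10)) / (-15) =16/175 = 0.09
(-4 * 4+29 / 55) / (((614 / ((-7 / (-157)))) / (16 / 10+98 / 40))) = -482517/106037800 = 0.00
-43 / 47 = -0.91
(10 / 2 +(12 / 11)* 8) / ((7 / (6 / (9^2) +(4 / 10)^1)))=9664/10395 = 0.93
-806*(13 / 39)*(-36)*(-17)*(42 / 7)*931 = -918472464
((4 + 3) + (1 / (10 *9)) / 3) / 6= 1.17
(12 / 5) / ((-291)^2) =4/141135 = 0.00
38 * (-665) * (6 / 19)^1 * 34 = -271320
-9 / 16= -0.56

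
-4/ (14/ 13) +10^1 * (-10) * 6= -4226/7 = -603.71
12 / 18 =2/3 = 0.67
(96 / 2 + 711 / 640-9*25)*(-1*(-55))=-1238259/128 = -9673.90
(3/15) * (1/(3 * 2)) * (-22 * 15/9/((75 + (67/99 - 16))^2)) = -11979/34904464 = 0.00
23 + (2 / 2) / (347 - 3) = 7913/344 = 23.00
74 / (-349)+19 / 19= 275/349 = 0.79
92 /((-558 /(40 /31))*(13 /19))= -0.31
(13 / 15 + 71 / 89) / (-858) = -101/52065 = 0.00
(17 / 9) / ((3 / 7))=119/27 = 4.41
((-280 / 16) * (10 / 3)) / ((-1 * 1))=58.33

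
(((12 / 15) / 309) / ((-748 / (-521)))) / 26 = 521/7511790 = 0.00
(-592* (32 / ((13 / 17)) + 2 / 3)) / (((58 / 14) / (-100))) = 687075200/1131 = 607493.55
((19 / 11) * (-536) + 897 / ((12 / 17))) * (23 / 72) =116357/1056 = 110.19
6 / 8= 3/4 = 0.75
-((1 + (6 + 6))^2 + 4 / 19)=-169.21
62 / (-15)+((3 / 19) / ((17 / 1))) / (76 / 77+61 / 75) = -207950447/50373465 = -4.13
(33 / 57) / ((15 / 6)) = 22/95 = 0.23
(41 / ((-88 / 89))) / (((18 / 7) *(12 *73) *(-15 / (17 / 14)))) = 62033/41627520 = 0.00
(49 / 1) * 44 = 2156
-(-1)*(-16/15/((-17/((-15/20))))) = -4/85 = -0.05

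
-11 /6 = -1.83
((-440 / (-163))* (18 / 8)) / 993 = 330/53953 = 0.01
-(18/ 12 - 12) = 21/2 = 10.50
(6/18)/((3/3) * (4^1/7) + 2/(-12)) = 14/17 = 0.82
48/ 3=16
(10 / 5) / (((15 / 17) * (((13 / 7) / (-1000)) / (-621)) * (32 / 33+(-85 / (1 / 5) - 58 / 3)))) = -108385200/63401 = -1709.52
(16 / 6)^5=32768/243 = 134.85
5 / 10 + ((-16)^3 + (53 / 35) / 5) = -1433319/350 = -4095.20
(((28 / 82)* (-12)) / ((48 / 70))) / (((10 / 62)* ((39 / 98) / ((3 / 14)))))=-10633/533 = -19.95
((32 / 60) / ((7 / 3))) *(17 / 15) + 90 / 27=1886/525 = 3.59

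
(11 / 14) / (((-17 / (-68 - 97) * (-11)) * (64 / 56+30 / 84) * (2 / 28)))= -110/17 = -6.47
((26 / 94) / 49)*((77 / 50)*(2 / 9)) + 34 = 2516993/74025 = 34.00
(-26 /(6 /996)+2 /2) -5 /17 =-73360/17 = -4315.29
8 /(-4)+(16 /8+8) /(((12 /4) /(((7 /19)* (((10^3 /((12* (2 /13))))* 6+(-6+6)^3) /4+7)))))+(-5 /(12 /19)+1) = 75809/76 = 997.49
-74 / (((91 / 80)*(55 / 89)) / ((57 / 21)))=-2002144/7007 = -285.73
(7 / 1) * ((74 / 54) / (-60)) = -259/1620 = -0.16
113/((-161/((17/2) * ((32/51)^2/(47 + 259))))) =-28928/3768849 = -0.01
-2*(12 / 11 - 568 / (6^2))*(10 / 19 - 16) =-284984/627 = -454.52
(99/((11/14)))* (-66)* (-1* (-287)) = -2386692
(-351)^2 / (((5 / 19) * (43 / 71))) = 166198149/215 = 773014.65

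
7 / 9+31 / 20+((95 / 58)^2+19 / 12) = 998189/151380 = 6.59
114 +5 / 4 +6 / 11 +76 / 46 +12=131001/1012 = 129.45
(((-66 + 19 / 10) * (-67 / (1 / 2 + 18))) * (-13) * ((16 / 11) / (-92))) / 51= 2233244/2387055 = 0.94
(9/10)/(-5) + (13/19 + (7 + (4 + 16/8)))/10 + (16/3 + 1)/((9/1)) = 48533/25650 = 1.89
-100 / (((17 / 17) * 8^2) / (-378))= 4725/8 = 590.62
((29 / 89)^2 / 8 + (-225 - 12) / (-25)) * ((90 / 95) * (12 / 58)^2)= 64114659/166539025 = 0.38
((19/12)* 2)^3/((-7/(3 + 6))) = -6859/168 = -40.83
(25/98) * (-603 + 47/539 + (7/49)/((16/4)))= -32495075/211288 = -153.80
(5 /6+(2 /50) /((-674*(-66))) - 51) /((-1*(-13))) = -18596783/4819100 = -3.86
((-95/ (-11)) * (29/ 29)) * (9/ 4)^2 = 7695/176 = 43.72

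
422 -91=331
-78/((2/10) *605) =-78/121 = -0.64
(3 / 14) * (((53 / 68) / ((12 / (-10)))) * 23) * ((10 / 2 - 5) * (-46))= 0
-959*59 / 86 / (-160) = 56581/13760 = 4.11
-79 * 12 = -948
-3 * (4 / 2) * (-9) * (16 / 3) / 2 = 144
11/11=1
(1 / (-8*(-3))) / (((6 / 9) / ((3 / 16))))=3/256 = 0.01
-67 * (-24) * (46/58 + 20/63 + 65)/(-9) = -64740224/5481 = -11811.75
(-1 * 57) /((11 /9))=-513/11 = -46.64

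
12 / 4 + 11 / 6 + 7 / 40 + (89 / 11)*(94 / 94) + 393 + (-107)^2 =15648731/1320 = 11855.10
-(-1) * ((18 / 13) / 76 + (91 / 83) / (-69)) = 6589/2829138 = 0.00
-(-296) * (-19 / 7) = -5624/7 = -803.43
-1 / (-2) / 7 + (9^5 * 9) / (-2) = -1860043/7 = -265720.43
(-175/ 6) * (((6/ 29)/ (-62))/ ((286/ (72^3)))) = 16329600/128557 = 127.02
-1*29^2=-841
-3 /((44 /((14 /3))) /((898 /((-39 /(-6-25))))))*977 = -95192041/429 = -221892.87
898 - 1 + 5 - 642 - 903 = -643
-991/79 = -12.54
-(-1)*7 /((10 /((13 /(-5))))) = -91/50 = -1.82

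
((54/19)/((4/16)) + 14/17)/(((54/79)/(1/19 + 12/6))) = 2022163/55233 = 36.61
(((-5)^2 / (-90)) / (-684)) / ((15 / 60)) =5/3078 = 0.00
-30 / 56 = -15/28 = -0.54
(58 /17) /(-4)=-29/34 = -0.85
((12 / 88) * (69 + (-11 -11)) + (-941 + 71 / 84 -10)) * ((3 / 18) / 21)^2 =-872021/14669424 = -0.06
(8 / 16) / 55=1/110 = 0.01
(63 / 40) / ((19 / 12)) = 189/190 = 0.99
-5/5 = -1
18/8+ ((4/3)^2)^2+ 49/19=49183/6156 = 7.99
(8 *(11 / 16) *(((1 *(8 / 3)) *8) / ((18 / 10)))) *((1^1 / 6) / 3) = 880/243 = 3.62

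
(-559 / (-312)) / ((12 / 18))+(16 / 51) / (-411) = 901067/335376 = 2.69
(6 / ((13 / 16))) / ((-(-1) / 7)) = 672/13 = 51.69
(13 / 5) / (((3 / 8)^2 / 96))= 26624/15 = 1774.93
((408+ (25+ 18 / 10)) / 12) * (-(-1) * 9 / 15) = 1087/50 = 21.74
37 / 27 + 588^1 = 15913/27 = 589.37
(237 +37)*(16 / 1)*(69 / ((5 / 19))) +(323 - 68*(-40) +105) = 5763164/5 = 1152632.80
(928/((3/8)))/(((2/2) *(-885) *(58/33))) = -1408/885 = -1.59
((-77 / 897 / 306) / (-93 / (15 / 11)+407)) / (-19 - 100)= 5/718593876 = 0.00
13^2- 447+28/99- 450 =-72044/99 = -727.72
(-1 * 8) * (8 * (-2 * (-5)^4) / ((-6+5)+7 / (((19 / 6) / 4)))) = 1520000/149 = 10201.34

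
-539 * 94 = -50666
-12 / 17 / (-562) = 6/4777 = 0.00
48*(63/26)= 1512/13 = 116.31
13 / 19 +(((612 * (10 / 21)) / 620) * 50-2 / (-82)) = 4092684/169043 = 24.21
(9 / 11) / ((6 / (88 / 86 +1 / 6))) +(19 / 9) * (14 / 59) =666289/1004652 = 0.66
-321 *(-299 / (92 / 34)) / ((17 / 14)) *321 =9376731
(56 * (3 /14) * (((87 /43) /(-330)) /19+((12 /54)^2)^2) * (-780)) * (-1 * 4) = 519022816/6551523 = 79.22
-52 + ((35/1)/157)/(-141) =-1151159/22137 = -52.00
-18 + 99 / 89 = -1503/89 = -16.89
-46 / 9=-5.11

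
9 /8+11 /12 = 49/24 = 2.04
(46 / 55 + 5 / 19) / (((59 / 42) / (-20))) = -193032/12331 = -15.65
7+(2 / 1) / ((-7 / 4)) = 41/7 = 5.86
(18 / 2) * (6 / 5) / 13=54/65 = 0.83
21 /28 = 3/4 = 0.75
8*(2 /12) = 4/3 = 1.33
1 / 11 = 0.09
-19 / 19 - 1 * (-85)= 84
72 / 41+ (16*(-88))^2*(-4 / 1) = -325124024/41 = -7929854.24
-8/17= -0.47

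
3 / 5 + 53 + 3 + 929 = 4928/5 = 985.60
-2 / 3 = -0.67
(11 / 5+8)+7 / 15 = 32/3 = 10.67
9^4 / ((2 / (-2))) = -6561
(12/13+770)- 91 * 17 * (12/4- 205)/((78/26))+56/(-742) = 104935.51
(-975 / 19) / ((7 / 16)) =-15600/133 = -117.29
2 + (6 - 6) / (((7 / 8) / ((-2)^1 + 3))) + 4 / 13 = 30/13 = 2.31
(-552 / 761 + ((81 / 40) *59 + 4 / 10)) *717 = 520099611/6088 = 85430.29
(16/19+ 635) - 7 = 628.84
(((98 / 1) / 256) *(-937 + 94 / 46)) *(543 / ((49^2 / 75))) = -977400/161 = -6070.81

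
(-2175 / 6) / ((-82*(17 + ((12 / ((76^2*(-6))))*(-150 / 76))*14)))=9945550/38267309 = 0.26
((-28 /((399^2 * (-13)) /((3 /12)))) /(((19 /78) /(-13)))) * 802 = -20852/144039 = -0.14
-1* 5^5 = -3125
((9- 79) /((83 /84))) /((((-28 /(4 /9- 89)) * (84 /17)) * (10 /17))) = -230333/2988 = -77.09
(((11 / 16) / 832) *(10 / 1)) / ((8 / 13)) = 0.01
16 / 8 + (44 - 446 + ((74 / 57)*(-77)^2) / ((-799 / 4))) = -19972184/45543 = -438.53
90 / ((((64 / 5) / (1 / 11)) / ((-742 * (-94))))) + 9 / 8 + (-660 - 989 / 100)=48305921/1100 = 43914.47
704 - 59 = 645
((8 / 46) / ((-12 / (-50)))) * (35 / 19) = 1750/1311 = 1.33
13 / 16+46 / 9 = 853/144 = 5.92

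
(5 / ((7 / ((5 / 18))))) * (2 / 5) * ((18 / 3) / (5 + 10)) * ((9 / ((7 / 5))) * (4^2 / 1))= 160/49 = 3.27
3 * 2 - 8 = -2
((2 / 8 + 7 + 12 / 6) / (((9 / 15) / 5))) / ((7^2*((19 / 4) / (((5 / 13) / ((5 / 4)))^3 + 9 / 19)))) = 0.17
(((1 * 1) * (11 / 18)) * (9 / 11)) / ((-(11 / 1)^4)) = -1/29282 = 0.00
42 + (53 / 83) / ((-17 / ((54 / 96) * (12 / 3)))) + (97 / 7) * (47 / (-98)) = 68278355/1935892 = 35.27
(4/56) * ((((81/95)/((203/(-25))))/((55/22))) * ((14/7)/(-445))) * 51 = 8262/12014555 = 0.00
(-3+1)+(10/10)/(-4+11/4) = -14/5 = -2.80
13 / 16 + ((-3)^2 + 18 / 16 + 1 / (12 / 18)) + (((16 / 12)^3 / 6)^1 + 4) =21815/1296 = 16.83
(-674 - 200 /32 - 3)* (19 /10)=-51927/40 = -1298.18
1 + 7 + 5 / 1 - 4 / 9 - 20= -67/9 = -7.44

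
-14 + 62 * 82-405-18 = 4647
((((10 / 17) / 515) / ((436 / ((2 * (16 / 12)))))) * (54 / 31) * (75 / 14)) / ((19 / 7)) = 2700/112415951 = 0.00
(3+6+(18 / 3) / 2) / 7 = 12/7 = 1.71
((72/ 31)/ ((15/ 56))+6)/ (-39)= -758/2015 = -0.38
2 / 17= 0.12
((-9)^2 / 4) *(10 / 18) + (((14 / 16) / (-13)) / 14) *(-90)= 1215/104 = 11.68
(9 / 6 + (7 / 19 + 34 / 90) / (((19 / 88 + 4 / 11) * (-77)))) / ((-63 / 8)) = -3621988/19229805 = -0.19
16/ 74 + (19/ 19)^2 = 45/37 = 1.22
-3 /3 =-1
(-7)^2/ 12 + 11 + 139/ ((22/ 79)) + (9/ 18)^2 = 33955/66 = 514.47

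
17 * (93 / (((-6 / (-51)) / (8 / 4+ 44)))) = 618171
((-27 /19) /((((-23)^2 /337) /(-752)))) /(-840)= -285102/351785 = -0.81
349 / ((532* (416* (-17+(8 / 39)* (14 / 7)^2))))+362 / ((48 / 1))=243037867/32226432 = 7.54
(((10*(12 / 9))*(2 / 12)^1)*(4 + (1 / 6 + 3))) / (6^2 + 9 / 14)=6020/13851 = 0.43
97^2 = 9409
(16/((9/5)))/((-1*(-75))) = 0.12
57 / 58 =0.98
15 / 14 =1.07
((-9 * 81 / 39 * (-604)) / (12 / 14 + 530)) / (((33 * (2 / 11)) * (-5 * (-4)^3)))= 85617/7729280 = 0.01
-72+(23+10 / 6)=-142/3 = -47.33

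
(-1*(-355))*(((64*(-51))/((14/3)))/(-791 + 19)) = 434520/1351 = 321.63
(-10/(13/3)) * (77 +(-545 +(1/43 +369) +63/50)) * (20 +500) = 5042184/43 = 117260.09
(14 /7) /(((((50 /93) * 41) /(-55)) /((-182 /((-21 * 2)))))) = -4433/205 = -21.62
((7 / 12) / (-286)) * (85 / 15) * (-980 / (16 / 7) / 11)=204085/453024 = 0.45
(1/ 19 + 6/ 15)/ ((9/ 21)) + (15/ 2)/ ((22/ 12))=16136/3135 = 5.15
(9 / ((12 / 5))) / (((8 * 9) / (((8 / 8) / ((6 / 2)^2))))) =5/864 = 0.01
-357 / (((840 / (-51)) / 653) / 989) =559923339/40 = 13998083.48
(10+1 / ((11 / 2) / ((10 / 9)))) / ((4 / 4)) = 1010/99 = 10.20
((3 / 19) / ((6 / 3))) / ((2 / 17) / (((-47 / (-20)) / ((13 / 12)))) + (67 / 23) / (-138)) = 3804039/1596133 = 2.38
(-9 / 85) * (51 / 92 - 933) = 154413/1564 = 98.73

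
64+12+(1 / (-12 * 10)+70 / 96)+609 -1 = 164333/240 = 684.72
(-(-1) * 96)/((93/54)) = 1728/31 = 55.74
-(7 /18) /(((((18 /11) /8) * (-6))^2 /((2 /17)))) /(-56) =121/223074 = 0.00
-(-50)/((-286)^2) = 25/40898 = 0.00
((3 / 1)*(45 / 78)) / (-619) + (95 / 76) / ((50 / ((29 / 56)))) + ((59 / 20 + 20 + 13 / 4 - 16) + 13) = 418369459/18025280 = 23.21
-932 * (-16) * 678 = 10110336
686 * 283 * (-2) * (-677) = 262862852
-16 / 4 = -4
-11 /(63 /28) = -44/9 = -4.89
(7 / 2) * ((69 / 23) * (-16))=-168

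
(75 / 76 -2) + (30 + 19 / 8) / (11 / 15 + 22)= 21301/51832 = 0.41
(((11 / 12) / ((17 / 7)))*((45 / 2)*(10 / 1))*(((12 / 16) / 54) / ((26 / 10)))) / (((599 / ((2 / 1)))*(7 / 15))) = 6875/2118064 = 0.00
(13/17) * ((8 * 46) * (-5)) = -23920/17 = -1407.06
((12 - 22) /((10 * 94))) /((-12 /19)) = 19/1128 = 0.02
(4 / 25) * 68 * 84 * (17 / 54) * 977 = 63247072/225 = 281098.10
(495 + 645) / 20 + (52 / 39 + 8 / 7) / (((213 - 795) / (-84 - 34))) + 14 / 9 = 360901/6111 = 59.06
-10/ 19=-0.53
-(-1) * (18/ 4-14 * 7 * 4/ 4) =-187/2 = -93.50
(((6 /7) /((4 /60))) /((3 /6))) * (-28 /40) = -18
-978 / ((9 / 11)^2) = -39446/27 = -1460.96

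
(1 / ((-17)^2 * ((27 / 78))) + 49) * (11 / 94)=1402225/244494 = 5.74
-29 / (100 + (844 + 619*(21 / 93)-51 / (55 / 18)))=-49445/1819377 = -0.03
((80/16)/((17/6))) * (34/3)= 20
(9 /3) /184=3/184 = 0.02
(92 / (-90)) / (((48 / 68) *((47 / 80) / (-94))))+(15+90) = 9091/27 = 336.70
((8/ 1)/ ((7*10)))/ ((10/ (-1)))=-2/175 = -0.01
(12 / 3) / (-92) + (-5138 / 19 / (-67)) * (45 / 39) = 1756061/380627 = 4.61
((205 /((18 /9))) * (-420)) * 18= -774900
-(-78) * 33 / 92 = 1287/46 = 27.98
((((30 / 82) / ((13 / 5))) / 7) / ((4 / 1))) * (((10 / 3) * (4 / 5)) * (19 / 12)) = 0.02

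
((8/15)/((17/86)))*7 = 4816/255 = 18.89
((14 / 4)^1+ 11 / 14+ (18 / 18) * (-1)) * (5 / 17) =115/119 = 0.97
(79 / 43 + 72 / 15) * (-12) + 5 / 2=-33173/430 = -77.15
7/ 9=0.78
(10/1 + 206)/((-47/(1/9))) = -0.51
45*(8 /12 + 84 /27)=170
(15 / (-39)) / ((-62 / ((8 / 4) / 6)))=5/2418 = 0.00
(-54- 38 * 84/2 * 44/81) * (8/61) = -198928/1647 = -120.78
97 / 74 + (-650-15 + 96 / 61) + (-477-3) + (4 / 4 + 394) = -3372479/4514 = -747.12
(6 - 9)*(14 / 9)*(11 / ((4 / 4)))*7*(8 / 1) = -8624/3 = -2874.67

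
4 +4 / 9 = 4.44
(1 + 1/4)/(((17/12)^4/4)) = 103680/83521 = 1.24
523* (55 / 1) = 28765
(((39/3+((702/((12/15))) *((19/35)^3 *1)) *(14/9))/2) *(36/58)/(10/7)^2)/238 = 1275417/8627500 = 0.15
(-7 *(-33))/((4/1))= 231/4 = 57.75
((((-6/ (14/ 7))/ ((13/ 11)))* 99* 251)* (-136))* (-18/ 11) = -182491056/13 = -14037773.54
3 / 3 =1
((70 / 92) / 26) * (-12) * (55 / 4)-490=-591815/1196 = -494.83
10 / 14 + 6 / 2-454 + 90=-2522/7 = -360.29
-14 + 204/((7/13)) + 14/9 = 23084/63 = 366.41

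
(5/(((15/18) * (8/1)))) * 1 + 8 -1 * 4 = 19/4 = 4.75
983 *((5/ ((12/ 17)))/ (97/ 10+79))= 417775/5322 = 78.50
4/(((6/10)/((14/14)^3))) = 6.67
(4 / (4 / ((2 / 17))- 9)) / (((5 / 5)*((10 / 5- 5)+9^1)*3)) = 2/225 = 0.01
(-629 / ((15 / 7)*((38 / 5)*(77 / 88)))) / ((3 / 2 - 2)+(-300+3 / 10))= 0.15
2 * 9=18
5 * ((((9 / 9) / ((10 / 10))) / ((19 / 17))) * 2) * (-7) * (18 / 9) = -2380/19 = -125.26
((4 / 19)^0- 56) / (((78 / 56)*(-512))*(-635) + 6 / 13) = -5005/41209002 = 0.00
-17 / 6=-2.83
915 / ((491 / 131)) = 119865/491 = 244.12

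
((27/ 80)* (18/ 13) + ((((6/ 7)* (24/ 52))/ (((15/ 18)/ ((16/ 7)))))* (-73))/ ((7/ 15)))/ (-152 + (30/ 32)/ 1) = 60382422/53887015 = 1.12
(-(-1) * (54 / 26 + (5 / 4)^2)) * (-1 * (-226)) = 85541/104 = 822.51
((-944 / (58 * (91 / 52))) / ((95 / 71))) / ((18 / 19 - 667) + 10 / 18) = 150804/14438375 = 0.01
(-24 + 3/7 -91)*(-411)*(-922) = -303911484/7 = -43415926.29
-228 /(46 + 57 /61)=-13908/2863 = -4.86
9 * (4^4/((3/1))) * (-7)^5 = -12907776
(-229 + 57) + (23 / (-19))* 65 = -4763/19 = -250.68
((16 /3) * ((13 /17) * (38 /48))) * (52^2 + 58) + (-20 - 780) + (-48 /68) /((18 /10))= 1241968/153 = 8117.44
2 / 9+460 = 4142/9 = 460.22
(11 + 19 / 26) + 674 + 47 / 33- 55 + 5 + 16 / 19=638.00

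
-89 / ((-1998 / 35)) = 3115/1998 = 1.56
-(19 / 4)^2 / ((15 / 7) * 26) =-2527/6240 = -0.40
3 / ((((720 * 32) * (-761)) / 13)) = -13/5844480 = 0.00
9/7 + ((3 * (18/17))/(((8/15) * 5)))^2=87543/32368 = 2.70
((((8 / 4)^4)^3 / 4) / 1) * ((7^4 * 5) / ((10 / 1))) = 1229312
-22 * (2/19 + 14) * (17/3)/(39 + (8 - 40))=-100232/399 = -251.21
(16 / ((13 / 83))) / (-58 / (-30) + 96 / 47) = 936240/36439 = 25.69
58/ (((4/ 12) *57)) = 58/19 = 3.05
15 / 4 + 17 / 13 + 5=523/52 = 10.06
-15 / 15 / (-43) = 0.02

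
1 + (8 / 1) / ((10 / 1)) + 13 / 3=92/15 = 6.13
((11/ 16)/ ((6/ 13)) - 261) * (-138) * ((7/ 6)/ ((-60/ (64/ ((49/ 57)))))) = -1555283/30 = -51842.77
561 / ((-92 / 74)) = -20757/46 = -451.24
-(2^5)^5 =-33554432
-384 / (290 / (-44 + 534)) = -18816/29 = -648.83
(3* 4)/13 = 12/13 = 0.92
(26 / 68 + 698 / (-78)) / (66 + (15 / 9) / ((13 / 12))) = -11359/89556 = -0.13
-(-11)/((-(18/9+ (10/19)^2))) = -3971/822 = -4.83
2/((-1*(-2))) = 1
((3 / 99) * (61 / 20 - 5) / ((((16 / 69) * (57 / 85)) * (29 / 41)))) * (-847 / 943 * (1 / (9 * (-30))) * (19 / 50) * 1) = -17017/25056000 = 0.00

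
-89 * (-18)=1602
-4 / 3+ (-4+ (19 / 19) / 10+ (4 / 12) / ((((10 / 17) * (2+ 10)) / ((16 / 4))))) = -227/45 = -5.04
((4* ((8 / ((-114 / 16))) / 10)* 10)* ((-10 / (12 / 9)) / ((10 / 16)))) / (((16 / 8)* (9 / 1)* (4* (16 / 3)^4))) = 9/9728 = 0.00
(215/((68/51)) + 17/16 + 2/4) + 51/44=28859/176 = 163.97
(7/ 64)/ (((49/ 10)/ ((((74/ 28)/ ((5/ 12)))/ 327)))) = 37/85456 = 0.00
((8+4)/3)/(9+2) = 4/11 = 0.36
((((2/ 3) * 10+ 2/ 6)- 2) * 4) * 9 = 180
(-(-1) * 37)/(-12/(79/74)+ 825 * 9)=2923/585687 = 0.00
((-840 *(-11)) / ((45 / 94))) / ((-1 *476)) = -2068/51 = -40.55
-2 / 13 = -0.15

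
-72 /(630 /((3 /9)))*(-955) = 764/21 = 36.38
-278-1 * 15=-293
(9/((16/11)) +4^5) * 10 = 82415/8 = 10301.88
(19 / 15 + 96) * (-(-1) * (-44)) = -64196/15 = -4279.73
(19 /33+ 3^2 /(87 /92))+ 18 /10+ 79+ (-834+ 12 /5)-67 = -3864878/4785 = -807.71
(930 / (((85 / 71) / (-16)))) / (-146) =105648/1241 = 85.13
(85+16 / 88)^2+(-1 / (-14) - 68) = 12176495/1694 = 7188.01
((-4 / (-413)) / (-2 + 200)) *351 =78/4543 = 0.02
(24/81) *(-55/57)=-440/1539 = -0.29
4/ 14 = 2/7 = 0.29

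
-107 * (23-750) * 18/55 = 1400202/55 = 25458.22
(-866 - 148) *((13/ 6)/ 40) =-2197/40 = -54.92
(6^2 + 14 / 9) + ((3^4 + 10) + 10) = 1247/9 = 138.56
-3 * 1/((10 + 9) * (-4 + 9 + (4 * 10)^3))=-1/405365 = 0.00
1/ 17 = 0.06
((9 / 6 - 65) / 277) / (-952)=127/527408 = 0.00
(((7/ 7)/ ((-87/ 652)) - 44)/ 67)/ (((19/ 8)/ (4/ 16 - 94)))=1120000/36917 = 30.34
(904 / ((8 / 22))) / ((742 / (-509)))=-632687/371 = -1705.36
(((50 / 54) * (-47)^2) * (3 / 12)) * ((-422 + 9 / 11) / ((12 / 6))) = -255857425/2376 = -107684.10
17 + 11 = 28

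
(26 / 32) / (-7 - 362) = -13/5904 = 0.00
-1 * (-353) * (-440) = -155320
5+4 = 9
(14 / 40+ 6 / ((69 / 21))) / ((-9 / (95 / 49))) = -2717/5796 = -0.47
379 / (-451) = -379/451 = -0.84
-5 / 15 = -0.33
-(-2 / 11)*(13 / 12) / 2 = 13/132 = 0.10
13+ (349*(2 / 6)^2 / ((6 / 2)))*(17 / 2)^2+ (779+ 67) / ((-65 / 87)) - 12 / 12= -1308811/7020 = -186.44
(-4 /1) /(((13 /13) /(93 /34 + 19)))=-1478/17 = -86.94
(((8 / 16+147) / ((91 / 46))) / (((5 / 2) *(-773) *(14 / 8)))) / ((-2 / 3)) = 16284/492401 = 0.03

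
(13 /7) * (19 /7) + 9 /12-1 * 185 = -35125/196 = -179.21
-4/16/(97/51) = -51/388 = -0.13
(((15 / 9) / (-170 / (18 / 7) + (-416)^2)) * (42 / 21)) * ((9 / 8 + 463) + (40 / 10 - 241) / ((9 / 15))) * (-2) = -8295/3113818 = 0.00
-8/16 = -1/2 = -0.50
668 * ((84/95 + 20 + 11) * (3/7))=6070116/665 = 9127.99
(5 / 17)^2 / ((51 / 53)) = 1325/14739 = 0.09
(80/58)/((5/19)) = 5.24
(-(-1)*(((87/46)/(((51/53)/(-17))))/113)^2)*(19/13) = 44885011/351249652 = 0.13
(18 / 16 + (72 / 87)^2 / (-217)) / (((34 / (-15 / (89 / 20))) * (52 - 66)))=7225875/909565048 = 0.01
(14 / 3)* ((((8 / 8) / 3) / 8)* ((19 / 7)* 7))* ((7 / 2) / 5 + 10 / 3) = 16093/1080 = 14.90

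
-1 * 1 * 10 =-10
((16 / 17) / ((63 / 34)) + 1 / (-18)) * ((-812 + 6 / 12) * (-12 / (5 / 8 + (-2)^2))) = 246696/259 = 952.49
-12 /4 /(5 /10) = -6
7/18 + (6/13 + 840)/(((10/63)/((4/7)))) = 3026.05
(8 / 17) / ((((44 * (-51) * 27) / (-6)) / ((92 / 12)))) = 92/257499 = 0.00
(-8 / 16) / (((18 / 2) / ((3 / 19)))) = -1/114 = -0.01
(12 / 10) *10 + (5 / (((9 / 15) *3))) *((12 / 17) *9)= 504/17 = 29.65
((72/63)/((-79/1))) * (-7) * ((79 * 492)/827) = 3936/827 = 4.76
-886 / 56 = -15.82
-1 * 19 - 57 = -76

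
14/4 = 3.50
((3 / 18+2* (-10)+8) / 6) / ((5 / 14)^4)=-681884/5625 = -121.22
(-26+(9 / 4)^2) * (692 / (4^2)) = -57955/64 = -905.55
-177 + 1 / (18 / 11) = -3175/18 = -176.39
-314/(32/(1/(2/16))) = -157/2 = -78.50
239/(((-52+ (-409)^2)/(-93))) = -7409/55743 = -0.13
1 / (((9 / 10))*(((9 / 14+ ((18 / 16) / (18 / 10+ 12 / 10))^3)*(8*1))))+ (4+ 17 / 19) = 2171761/426303 = 5.09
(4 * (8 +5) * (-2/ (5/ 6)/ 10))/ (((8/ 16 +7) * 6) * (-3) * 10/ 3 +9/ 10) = 208/7485 = 0.03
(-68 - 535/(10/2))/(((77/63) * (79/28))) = -50.75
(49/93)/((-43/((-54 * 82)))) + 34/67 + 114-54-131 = -1450051/89311 = -16.24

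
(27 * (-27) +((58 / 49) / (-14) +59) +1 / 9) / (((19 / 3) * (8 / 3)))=-258526/6517 = -39.67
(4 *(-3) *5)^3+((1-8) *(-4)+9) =-215963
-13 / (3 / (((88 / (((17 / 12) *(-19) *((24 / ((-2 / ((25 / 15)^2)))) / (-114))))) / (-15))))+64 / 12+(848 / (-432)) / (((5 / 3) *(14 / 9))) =120137/89250 = 1.35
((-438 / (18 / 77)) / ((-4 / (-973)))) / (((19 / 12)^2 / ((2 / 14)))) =-9375828/361 = -25971.82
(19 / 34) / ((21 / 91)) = 247/102 = 2.42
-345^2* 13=-1547325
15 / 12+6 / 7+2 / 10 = 323/140 = 2.31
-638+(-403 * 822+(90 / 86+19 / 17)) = -242620242/731 = -331901.84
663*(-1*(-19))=12597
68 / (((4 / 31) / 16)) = 8432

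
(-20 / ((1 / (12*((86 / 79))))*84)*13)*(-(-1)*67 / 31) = -1498120/17143 = -87.39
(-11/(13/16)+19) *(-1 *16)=-87.38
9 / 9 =1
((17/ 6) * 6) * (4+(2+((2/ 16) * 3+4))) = 1411/8 = 176.38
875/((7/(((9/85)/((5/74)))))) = 3330/17 = 195.88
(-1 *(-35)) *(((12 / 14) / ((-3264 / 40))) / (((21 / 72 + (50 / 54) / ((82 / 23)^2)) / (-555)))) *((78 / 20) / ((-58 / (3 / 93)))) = -377846775/311192446 = -1.21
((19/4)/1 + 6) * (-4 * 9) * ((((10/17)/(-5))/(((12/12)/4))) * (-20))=-61920/17 = -3642.35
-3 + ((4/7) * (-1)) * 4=-5.29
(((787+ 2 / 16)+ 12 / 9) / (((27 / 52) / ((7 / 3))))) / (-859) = -1721993/417474 = -4.12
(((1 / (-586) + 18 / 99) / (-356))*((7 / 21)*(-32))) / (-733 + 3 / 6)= -3096/420230855 = 0.00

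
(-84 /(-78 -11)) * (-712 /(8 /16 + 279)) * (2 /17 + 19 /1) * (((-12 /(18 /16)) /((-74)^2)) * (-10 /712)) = -112000/89065771 = 0.00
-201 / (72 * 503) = -67/12072 = -0.01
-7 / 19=-0.37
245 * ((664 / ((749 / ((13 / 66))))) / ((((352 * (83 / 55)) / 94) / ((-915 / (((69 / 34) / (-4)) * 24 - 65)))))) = 554406125/6176896 = 89.75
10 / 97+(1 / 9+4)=3679/873 = 4.21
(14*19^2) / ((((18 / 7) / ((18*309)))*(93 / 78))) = 284226852/31 = 9168608.13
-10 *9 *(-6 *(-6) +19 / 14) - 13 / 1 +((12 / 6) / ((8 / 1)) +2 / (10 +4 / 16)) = -3874153/1148 = -3374.70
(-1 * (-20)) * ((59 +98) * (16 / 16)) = 3140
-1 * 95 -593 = -688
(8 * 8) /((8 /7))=56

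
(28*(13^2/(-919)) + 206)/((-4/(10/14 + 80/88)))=-11536375/141526 = -81.51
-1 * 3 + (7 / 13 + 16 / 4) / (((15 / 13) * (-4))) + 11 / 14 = -1343/420 = -3.20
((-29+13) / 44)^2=16/121 = 0.13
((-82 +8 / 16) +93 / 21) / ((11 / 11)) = -1079/14 = -77.07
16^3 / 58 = 2048/29 = 70.62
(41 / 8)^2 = 1681/64 = 26.27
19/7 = 2.71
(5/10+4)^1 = 9/2 = 4.50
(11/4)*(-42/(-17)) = 231/34 = 6.79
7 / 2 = 3.50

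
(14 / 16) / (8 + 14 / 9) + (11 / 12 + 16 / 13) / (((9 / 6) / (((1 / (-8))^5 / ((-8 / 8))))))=30206021/329711616 = 0.09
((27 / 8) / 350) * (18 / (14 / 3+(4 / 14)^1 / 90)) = 2187/58840 = 0.04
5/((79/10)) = 50/79 = 0.63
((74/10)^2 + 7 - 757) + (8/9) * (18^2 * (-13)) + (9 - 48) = -111956/25 = -4478.24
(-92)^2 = 8464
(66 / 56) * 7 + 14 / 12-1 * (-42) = 51.42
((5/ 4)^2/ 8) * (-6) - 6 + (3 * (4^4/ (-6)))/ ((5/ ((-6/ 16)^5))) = -8937/1280 = -6.98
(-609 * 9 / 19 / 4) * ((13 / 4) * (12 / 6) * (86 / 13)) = -235683/76 = -3101.09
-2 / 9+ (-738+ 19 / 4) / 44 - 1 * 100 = -185149/1584 = -116.89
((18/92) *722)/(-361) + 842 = 19357/23 = 841.61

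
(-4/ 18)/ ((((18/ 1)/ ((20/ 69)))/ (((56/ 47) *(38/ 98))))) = -3040/1838781 = 0.00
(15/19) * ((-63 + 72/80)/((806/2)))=-1863/15314 = -0.12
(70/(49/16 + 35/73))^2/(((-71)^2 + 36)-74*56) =136422400/325879173 = 0.42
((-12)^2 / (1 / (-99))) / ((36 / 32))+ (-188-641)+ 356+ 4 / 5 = -65721/5 = -13144.20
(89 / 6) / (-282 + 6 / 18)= -89/1690 = -0.05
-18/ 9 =-2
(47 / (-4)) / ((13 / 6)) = -141/26 = -5.42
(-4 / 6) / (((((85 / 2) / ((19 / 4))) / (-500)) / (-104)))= -197600/51 = -3874.51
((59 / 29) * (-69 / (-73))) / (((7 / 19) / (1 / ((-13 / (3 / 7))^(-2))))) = 30501289/6351 = 4802.60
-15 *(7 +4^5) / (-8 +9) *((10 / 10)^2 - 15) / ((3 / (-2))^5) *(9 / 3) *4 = -9237760/27 = -342139.26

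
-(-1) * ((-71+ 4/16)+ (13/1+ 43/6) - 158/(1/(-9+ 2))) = 12665/12 = 1055.42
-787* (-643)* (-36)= -18217476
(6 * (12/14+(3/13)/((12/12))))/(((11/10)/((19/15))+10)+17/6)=3078/6461 = 0.48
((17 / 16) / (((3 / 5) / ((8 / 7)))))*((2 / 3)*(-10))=-13.49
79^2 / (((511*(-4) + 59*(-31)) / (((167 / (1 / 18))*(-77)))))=481518114/1291 = 372980.72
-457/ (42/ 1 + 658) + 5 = 3043/700 = 4.35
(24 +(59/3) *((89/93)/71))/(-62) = -0.39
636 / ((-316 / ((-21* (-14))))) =-46746/79 = -591.72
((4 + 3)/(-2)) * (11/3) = -12.83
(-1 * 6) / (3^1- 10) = 6/7 = 0.86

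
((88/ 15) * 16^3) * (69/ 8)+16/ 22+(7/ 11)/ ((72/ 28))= 207258.57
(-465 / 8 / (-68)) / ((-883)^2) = 465/424150816 = 0.00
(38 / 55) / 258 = 19/7095 = 0.00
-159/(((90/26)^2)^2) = -1513733/1366875 = -1.11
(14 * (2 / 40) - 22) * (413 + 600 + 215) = -26156.40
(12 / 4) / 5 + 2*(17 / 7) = 5.46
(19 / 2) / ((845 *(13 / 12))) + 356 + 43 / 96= 375906659/1054560 = 356.46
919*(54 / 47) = 49626/47 = 1055.87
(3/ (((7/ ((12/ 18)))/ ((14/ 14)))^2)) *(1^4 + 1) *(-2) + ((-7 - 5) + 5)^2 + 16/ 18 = 21953/441 = 49.78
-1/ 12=-0.08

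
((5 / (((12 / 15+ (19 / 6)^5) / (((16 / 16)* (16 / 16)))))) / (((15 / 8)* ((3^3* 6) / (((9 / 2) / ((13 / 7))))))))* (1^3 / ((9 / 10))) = 22400/161350787 = 0.00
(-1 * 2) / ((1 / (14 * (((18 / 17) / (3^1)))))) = -168/17 = -9.88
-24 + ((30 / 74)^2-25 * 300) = -10300131/1369 = -7523.84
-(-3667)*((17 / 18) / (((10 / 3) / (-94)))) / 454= -2929933/13620 = -215.12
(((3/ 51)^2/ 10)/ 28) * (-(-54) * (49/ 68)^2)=9261/26726720 = 0.00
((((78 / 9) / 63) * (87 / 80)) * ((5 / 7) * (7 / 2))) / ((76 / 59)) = 22243/76608 = 0.29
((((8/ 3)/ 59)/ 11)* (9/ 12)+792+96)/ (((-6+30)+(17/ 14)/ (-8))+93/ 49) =451830176/13100065 = 34.49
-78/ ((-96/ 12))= 39/4 = 9.75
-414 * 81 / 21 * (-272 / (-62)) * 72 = -109454976/217 = -504400.81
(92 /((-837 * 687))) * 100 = -0.02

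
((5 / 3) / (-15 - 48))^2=25/35721 = 0.00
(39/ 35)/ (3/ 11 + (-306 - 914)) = -429/469595 = 0.00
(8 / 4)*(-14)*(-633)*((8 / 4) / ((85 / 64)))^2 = 290390016/7225 = 40192.39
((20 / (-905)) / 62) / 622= -1/1745021 = 0.00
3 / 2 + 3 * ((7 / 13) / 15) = 209/130 = 1.61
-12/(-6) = 2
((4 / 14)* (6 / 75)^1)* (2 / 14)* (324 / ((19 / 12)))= 15552/23275 = 0.67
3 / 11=0.27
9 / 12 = 3/4 = 0.75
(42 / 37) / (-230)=-21/4255 = 0.00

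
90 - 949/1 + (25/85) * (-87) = -15038/17 = -884.59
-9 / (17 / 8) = -72/17 = -4.24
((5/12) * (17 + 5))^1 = 55/6 = 9.17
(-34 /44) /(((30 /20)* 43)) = -17/1419 = -0.01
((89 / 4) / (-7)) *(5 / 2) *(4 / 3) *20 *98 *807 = -16758700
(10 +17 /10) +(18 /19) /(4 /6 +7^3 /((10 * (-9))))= 612909/53770 = 11.40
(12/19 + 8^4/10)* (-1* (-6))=233832/95 = 2461.39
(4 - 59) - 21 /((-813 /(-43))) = -15206/271 = -56.11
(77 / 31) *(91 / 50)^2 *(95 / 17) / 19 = 637637/263500 = 2.42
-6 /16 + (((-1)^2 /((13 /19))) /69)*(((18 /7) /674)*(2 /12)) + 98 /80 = 11990987/14106820 = 0.85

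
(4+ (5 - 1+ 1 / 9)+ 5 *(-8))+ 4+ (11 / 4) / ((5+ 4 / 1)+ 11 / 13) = -127225/4608 = -27.61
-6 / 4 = -1.50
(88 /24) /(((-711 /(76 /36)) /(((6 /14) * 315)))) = -1045/711 = -1.47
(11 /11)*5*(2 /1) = 10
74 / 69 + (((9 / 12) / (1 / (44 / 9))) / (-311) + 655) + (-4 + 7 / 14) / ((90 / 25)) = 168690517/257508 = 655.09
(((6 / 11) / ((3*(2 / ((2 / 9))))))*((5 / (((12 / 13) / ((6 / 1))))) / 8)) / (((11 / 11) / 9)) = 65/88 = 0.74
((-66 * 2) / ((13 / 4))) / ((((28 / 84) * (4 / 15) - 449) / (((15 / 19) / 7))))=356400/34927529 = 0.01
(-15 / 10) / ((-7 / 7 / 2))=3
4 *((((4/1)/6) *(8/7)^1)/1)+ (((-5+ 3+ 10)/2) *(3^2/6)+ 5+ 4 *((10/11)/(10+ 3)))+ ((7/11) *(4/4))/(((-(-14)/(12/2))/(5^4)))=554900/3003 = 184.78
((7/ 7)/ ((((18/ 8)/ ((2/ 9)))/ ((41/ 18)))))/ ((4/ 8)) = 0.45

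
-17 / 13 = -1.31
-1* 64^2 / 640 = -32/5 = -6.40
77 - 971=-894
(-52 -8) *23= -1380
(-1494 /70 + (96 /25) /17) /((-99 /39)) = 272233/32725 = 8.32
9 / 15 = 0.60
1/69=0.01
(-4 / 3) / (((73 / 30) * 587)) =-40/42851 = 0.00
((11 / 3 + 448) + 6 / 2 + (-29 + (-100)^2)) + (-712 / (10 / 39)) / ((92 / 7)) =3523964/345 = 10214.39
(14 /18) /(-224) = -1/288 = 0.00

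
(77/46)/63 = 11/414 = 0.03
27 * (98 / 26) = 1323/13 = 101.77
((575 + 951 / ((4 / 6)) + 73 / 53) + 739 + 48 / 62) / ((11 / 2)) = 9012353/18073 = 498.66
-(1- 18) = 17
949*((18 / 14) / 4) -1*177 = 128.04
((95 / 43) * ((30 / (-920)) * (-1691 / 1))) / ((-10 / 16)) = -192774/989 = -194.92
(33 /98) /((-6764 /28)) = -33/23674 = 0.00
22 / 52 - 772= -20061/26 = -771.58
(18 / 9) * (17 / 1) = 34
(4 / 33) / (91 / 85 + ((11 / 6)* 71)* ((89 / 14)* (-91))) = -1360/844869883 = 0.00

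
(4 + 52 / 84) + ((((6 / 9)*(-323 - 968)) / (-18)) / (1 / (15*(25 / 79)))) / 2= 1175603/9954 = 118.10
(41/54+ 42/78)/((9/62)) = 28241/3159 = 8.94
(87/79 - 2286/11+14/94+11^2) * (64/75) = -74556864/1021075 = -73.02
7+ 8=15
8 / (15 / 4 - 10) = -1.28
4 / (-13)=-4/13 = -0.31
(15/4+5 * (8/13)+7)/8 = 719/416 = 1.73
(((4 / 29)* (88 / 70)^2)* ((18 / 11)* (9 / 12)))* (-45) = -85536/7105 = -12.04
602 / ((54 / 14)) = 4214/27 = 156.07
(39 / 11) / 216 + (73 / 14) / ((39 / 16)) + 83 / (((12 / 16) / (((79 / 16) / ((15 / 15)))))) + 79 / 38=754044163/1369368 = 550.65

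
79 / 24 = 3.29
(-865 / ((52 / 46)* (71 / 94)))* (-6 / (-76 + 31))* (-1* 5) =1870130/2769 = 675.38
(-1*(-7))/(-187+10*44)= 7/253 = 0.03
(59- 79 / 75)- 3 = 4121/75 = 54.95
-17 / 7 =-2.43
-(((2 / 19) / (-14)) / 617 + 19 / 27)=-1559132/2215647 = -0.70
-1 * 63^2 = -3969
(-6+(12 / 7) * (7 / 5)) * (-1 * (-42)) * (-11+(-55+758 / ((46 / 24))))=-5728968/115 = -49817.11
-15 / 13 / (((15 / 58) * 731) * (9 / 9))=-58/9503 = -0.01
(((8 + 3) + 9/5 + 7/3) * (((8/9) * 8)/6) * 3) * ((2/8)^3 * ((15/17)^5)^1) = 0.45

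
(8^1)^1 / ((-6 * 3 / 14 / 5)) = -280/9 = -31.11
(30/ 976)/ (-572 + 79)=-15/240584 = 0.00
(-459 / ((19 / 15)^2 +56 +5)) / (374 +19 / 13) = -447525/22917922 = -0.02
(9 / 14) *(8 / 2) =18/7 = 2.57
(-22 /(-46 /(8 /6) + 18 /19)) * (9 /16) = 627/1700 = 0.37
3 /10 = 0.30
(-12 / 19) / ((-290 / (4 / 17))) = 24/46835 = 0.00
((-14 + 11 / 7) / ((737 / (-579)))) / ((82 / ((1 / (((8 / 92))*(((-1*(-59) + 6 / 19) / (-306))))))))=-146434311/20728862 = -7.06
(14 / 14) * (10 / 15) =2/3 = 0.67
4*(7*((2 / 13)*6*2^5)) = 10752/13 = 827.08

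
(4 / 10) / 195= 2/975 = 0.00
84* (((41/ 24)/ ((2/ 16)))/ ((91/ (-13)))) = -164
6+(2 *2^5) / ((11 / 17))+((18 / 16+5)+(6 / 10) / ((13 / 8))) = 637227/5720 = 111.40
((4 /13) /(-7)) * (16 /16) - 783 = -71257/91 = -783.04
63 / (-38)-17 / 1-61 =-3027/38 = -79.66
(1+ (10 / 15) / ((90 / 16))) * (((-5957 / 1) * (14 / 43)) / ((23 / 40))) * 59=-258432272/1161 = -222594.55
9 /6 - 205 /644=761/644 = 1.18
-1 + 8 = 7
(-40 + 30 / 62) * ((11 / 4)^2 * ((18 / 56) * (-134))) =12768525/992 = 12871.50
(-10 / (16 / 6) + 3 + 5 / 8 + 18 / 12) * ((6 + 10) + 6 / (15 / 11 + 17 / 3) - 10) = 8745/928 = 9.42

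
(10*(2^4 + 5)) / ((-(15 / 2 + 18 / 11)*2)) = -770/67 = -11.49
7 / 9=0.78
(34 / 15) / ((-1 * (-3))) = 34/45 = 0.76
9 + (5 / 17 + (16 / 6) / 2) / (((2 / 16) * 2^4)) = 9.81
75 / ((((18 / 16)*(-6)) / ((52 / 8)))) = -650/9 = -72.22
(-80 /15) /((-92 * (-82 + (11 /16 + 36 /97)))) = -6208/8667849 = 0.00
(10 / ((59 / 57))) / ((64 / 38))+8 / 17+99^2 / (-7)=-156589199/112336 = -1393.94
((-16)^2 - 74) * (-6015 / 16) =-547365/8 = -68420.62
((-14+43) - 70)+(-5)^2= -16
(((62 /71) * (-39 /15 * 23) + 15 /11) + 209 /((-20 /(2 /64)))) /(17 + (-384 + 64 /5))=25583133/177043328 = 0.14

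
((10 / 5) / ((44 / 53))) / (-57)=-53/1254 = -0.04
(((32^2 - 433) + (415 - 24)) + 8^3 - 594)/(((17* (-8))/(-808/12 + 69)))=-375/34 = -11.03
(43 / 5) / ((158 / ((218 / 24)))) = 4687/9480 = 0.49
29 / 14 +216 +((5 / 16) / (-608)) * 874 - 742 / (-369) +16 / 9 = 48802489/220416 = 221.41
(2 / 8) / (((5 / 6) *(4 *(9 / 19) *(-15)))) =-0.01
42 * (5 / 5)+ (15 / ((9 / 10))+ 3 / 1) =185/3 = 61.67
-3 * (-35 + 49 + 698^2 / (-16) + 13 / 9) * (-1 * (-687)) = 250904537/4 = 62726134.25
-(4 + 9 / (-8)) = -23/8 = -2.88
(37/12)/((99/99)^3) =37/12 = 3.08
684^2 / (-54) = -8664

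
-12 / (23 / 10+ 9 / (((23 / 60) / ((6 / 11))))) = -0.79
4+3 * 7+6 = 31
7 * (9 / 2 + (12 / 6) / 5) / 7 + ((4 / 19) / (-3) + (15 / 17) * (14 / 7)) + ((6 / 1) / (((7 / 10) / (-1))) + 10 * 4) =2579107/67830 = 38.02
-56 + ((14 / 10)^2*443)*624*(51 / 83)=690687368/2075 = 332861.38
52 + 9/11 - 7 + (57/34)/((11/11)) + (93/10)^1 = 53103/935 = 56.79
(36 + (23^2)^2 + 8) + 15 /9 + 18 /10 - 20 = 4198027/15 = 279868.47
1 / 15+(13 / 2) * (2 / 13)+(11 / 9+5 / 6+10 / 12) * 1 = 3.96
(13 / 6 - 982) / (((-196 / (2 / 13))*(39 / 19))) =111701/298116 = 0.37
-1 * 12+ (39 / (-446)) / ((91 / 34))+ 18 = 9315/1561 = 5.97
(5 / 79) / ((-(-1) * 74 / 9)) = 45/5846 = 0.01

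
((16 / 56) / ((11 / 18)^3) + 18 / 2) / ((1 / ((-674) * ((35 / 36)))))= -17882905/2662 = -6717.85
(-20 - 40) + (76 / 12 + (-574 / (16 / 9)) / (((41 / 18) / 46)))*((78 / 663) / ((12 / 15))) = -207665/204 = -1017.97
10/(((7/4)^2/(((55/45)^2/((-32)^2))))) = 605/127008 = 0.00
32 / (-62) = -16/31 = -0.52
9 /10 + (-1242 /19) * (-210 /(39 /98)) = 85203423/2470 = 34495.31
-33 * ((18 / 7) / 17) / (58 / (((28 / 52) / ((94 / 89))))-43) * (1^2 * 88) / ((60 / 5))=-387684/749479 = -0.52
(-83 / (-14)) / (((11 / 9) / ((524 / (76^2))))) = 97857/222376 = 0.44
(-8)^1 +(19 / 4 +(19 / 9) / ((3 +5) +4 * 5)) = -200/63 = -3.17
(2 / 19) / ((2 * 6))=1/114 = 0.01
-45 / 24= -15/8 = -1.88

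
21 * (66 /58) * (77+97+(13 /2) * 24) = 228690/29 = 7885.86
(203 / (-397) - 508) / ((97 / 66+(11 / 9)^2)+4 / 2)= -359748378/3511465 = -102.45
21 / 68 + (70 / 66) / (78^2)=263662/853281 = 0.31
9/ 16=0.56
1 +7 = 8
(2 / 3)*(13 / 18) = 13/27 = 0.48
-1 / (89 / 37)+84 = 7439/89 = 83.58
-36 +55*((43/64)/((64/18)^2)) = -2167731/65536 = -33.08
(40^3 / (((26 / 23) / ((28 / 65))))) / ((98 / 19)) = 5593600/1183 = 4728.32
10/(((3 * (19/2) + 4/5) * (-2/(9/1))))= -450/293 = -1.54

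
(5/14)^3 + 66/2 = 90677/2744 = 33.05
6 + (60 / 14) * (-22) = -618/7 = -88.29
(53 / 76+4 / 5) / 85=569/32300 = 0.02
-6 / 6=-1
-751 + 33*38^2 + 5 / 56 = 2626461/56 = 46901.09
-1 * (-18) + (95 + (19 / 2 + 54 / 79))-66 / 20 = 47354/395 = 119.88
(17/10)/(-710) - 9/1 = -63917/7100 = -9.00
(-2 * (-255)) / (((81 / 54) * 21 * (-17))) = -0.95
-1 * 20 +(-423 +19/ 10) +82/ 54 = -118687/270 = -439.58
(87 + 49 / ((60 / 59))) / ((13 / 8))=16222/195 = 83.19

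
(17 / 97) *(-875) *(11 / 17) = -9625/97 = -99.23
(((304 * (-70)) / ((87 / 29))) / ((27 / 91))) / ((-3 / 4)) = 7745920/243 = 31876.21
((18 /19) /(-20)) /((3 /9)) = -27/190 = -0.14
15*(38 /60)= 19/2 = 9.50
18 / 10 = 9/5 = 1.80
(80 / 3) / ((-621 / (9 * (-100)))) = 8000/207 = 38.65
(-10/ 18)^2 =25/81 = 0.31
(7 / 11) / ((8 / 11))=7/8 = 0.88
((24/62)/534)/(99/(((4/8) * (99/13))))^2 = 1/932542 = 0.00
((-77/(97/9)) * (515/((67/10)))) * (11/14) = -2804175/6499 = -431.48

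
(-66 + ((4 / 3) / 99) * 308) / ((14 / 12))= -3340/63 = -53.02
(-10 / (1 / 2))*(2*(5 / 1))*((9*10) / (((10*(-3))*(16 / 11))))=825/2 = 412.50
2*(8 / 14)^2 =32/49 = 0.65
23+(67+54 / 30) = 91.80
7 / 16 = 0.44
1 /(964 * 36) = 1/34704 = 0.00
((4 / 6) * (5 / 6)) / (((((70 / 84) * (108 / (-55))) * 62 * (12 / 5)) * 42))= -275/5062176 = 0.00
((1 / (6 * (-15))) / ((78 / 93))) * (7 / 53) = -217/124020 = 0.00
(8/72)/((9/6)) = 0.07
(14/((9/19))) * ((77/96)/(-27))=-10241/11664 = -0.88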